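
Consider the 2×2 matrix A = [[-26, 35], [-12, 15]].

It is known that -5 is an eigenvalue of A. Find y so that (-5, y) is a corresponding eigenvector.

-3

We need (A + 5I)v = 0.
A + 5I = [[-21, 35], [-12, 20]].
Row 1: (-21)·-5 + (35)·y = 0
Row 2: (-12)·-5 + (20)·y = 0
Solving gives y = -3.
Check: A·(-5, -3) = (25, 15) = -5·(-5, -3).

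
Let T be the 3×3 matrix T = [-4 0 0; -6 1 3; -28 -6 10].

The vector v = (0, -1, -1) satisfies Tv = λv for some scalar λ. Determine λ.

Compute Tv: T·(0, -1, -1) = (0, -4, -4).
Since Tv = λv, compare component 2: -4 = λ·-1, so λ = 4.

4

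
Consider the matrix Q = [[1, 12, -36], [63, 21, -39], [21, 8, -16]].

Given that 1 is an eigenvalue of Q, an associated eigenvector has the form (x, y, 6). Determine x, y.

-2, 18

We need (Q - 1I)v = 0.
Q - 1I = [[0, 12, -36], [63, 20, -39], [21, 8, -17]].
Row 1: (0)·x + (12)·y + (-36)·6 = 0
Row 2: (63)·x + (20)·y + (-39)·6 = 0
Row 3: (21)·x + (8)·y + (-17)·6 = 0
Solving gives x = -2, y = 18.
Check: Q·(-2, 18, 6) = (-2, 18, 6) = 1·(-2, 18, 6).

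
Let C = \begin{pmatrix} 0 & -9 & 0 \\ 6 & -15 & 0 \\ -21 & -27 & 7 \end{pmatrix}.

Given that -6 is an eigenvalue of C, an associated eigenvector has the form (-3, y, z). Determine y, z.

We need (C + 6I)v = 0.
C + 6I = [[6, -9, 0], [6, -9, 0], [-21, -27, 13]].
Row 1: (6)·-3 + (-9)·y + (0)·z = 0
Row 2: (6)·-3 + (-9)·y + (0)·z = 0
Row 3: (-21)·-3 + (-27)·y + (13)·z = 0
Solving gives y = -2, z = -9.
Check: C·(-3, -2, -9) = (18, 12, 54) = -6·(-3, -2, -9).

-2, -9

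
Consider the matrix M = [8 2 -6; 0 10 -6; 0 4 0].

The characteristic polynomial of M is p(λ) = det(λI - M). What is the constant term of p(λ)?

-192

p(λ) = λ^3 - 18λ^2 + 104λ - 192.
The constant term is -192.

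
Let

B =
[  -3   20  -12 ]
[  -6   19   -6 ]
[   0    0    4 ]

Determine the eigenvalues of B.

The characteristic polynomial is p(s) = det(sI - B).
Expanding the 3×3 determinant: p(s) = s^3 - 20s^2 + 127s - 252.
Try s = 7: p(7) = 0, so 7 is a root.
Factor out (s - 7): p(s) = (s - 7)·(s^2 - 13s + 36).
The quadratic factors as (s - 4)·(s - 9).
Eigenvalues: 4, 7, 9.

4, 7, 9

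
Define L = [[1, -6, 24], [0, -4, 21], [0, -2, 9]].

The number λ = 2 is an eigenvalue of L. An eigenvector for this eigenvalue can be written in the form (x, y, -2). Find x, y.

We need (L - 2I)v = 0.
L - 2I = [[-1, -6, 24], [0, -6, 21], [0, -2, 7]].
Row 1: (-1)·x + (-6)·y + (24)·-2 = 0
Row 2: (0)·x + (-6)·y + (21)·-2 = 0
Row 3: (0)·x + (-2)·y + (7)·-2 = 0
Solving gives x = -6, y = -7.
Check: L·(-6, -7, -2) = (-12, -14, -4) = 2·(-6, -7, -2).

-6, -7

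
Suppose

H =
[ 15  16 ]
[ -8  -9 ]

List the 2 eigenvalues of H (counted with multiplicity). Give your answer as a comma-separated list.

-1, 7

det(H - λI) = (15 - λ)(-9 - λ) - (16)·(-8) = λ^2 - 6λ - 7.
This factors as (λ + 1)·(λ - 7) = 0.
Eigenvalues: -1, 7.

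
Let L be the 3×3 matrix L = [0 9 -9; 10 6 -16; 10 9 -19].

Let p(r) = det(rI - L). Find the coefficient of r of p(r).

30

p(r) = r^3 + 13r^2 + 30r.
The coefficient of r is 30.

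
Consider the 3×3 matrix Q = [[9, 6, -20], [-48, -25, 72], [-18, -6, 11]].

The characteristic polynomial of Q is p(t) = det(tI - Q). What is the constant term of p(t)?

p(t) = t^3 + 5t^2 - 41t - 45.
The constant term is -45.

-45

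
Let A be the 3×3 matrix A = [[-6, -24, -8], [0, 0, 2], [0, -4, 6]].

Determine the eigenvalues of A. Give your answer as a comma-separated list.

The characteristic polynomial is p(s) = det(sI - A).
Expanding along the first row, p(s) = s^3 - 28s + 48.
Try s = 2: p(2) = 0, so 2 is a root.
Factor out (s - 2): p(s) = (s - 2)·(s^2 + 2s - 24).
The quadratic factors as (s + 6)·(s - 4).
Eigenvalues: -6, 2, 4.

-6, 2, 4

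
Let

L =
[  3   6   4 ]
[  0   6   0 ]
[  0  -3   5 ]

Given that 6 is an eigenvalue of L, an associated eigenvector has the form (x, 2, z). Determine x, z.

We need (L - 6I)v = 0.
L - 6I = [[-3, 6, 4], [0, 0, 0], [0, -3, -1]].
Row 1: (-3)·x + (6)·2 + (4)·z = 0
Row 2: (0)·x + (0)·2 + (0)·z = 0
Row 3: (0)·x + (-3)·2 + (-1)·z = 0
Solving gives x = -4, z = -6.
Check: L·(-4, 2, -6) = (-24, 12, -36) = 6·(-4, 2, -6).

-4, -6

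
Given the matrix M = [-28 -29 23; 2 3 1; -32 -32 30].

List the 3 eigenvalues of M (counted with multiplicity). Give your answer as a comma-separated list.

-2, 1, 6

Compute the characteristic polynomial p(r) = det(rI - M).
Expanding along the first row, p(r) = r^3 - 5r^2 - 8r + 12.
Since p(-2) = 0, r = -2 is a root.
Factor out (r + 2): p(r) = (r + 2)·(r^2 - 7r + 6).
The quadratic factors as (r - 1)·(r - 6).
Eigenvalues: -2, 1, 6.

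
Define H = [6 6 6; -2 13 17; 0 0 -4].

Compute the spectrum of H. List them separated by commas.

Compute the characteristic polynomial p(s) = det(sI - H).
Expanding along the first row, p(s) = s^3 - 15s^2 + 14s + 360.
Since p(-4) = 0, s = -4 is a root.
Factor out (s + 4): p(s) = (s + 4)·(s^2 - 19s + 90).
The quadratic factors as (s - 9)·(s - 10).
Eigenvalues: -4, 9, 10.

-4, 9, 10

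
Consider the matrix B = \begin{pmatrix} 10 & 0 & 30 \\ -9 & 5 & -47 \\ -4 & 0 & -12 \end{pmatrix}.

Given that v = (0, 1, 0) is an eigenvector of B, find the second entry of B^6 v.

First find the eigenvalue: Bv = (0, 5, 0) = 5·(0, 1, 0), so λ = 5.
Then B^6 v = λ^6·v = 5^6·(0, 1, 0) = 15625·(0, 1, 0) = (0, 15625, 0).

15625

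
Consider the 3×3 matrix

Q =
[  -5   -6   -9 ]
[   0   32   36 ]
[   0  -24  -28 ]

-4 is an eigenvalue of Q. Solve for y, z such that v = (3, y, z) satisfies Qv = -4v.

We need (Q + 4I)v = 0.
Q + 4I = [[-1, -6, -9], [0, 36, 36], [0, -24, -24]].
Row 1: (-1)·3 + (-6)·y + (-9)·z = 0
Row 2: (0)·3 + (36)·y + (36)·z = 0
Row 3: (0)·3 + (-24)·y + (-24)·z = 0
Solving gives y = 1, z = -1.
Check: Q·(3, 1, -1) = (-12, -4, 4) = -4·(3, 1, -1).

1, -1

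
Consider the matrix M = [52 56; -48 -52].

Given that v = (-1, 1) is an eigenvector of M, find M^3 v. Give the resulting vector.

(64, -64)

First find the eigenvalue: Mv = (4, -4) = -4·(-1, 1), so λ = -4.
Then M^3 v = λ^3·v = (-4)^3·(-1, 1) = -64·(-1, 1) = (64, -64).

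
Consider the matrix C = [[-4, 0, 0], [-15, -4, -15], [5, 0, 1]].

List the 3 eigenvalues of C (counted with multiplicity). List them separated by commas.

-4, -4, 1

The characteristic polynomial is p(lambda) = det(lambda·I - C).
Cofactor expansion gives p(lambda) = lambda^3 + 7·lambda^2 + 8·lambda - 16.
Try lambda = 1: p(1) = 0, so 1 is a root.
Dividing by (lambda - 1) leaves lambda^2 + 8·lambda + 16.
The quadratic factor is (lambda + 4)^2.
Eigenvalues: -4, -4, 1.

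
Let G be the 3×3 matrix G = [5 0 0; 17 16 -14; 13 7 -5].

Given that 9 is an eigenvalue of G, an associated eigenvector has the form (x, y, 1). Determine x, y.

0, 2

We need (G - 9I)v = 0.
G - 9I = [[-4, 0, 0], [17, 7, -14], [13, 7, -14]].
Row 1: (-4)·x + (0)·y + (0)·1 = 0
Row 2: (17)·x + (7)·y + (-14)·1 = 0
Row 3: (13)·x + (7)·y + (-14)·1 = 0
Solving gives x = 0, y = 2.
Check: G·(0, 2, 1) = (0, 18, 9) = 9·(0, 2, 1).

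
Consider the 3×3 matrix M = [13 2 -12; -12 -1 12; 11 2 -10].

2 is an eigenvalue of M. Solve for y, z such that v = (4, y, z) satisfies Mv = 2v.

-4, 3

We need (M - 2I)v = 0.
M - 2I = [[11, 2, -12], [-12, -3, 12], [11, 2, -12]].
Row 1: (11)·4 + (2)·y + (-12)·z = 0
Row 2: (-12)·4 + (-3)·y + (12)·z = 0
Row 3: (11)·4 + (2)·y + (-12)·z = 0
Solving gives y = -4, z = 3.
Check: M·(4, -4, 3) = (8, -8, 6) = 2·(4, -4, 3).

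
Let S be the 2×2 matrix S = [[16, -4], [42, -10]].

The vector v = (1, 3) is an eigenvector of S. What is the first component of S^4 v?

First find the eigenvalue: Sv = (4, 12) = 4·(1, 3), so λ = 4.
Then S^4 v = λ^4·v = 4^4·(1, 3) = 256·(1, 3) = (256, 768).

256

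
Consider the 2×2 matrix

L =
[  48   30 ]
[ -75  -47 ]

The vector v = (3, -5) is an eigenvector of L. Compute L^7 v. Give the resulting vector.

(-384, 640)

First find the eigenvalue: Lv = (-6, 10) = -2·(3, -5), so λ = -2.
Then L^7 v = λ^7·v = (-2)^7·(3, -5) = -128·(3, -5) = (-384, 640).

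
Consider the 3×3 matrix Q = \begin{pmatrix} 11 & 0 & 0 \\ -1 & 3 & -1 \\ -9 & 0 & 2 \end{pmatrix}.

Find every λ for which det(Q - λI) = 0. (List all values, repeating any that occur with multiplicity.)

The characteristic polynomial is p(r) = det(rI - Q).
Cofactor expansion gives p(r) = r^3 - 16r^2 + 61r - 66.
Rational-root test: r = 3 gives p(3) = 0.
Dividing by (r - 3) leaves r^2 - 13r + 22.
The quadratic factors as (r - 2)·(r - 11).
Eigenvalues: 2, 3, 11.

2, 3, 11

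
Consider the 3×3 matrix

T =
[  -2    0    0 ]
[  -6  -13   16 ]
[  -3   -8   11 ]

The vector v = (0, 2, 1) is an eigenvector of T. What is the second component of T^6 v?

31250

First find the eigenvalue: Tv = (0, -10, -5) = -5·(0, 2, 1), so λ = -5.
Then T^6 v = λ^6·v = (-5)^6·(0, 2, 1) = 15625·(0, 2, 1) = (0, 31250, 15625).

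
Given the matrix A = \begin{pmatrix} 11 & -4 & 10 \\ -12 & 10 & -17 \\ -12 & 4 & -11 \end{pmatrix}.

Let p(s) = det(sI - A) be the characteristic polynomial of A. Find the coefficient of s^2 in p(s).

-10

The coefficient of s^2 of det(sI - A) is −trace(A).
trace(A) = (11) + (10) + (-11) = 10, so the coefficient is -10.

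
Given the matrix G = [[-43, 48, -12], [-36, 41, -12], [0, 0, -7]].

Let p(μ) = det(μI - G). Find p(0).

p(0) = det(0·I − G) = det(−G) = (−1)^3·det(G).
det(G) = 245, so p(0) = -245.

-245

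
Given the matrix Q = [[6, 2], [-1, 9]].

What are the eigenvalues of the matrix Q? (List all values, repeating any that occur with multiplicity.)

7, 8

det(Q - rI) = (6 - r)(9 - r) - (2)·(-1) = r^2 - 15r + 56.
This factors as (r - 7)·(r - 8) = 0.
Eigenvalues: 7, 8.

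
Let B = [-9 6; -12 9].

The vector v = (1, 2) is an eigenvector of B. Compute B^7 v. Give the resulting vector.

(2187, 4374)

First find the eigenvalue: Bv = (3, 6) = 3·(1, 2), so λ = 3.
Then B^7 v = λ^7·v = 3^7·(1, 2) = 2187·(1, 2) = (2187, 4374).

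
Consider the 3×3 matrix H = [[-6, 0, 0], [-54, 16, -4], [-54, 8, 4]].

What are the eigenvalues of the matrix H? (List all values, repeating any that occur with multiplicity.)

-6, 8, 12

Compute the characteristic polynomial p(λ) = det(λI - H).
Expanding along the first row, p(λ) = λ^3 - 14λ^2 - 24λ + 576.
Try λ = -6: p(-6) = 0, so -6 is a root.
Dividing by (λ + 6) leaves λ^2 - 20λ + 96.
The quadratic factors as (λ - 8)·(λ - 12).
Eigenvalues: -6, 8, 12.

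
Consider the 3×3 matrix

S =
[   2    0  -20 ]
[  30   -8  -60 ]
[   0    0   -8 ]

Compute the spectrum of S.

The characteristic polynomial is p(r) = det(rI - S).
Expanding along the first row, p(r) = r^3 + 14r^2 + 32r - 128.
Rational-root test: r = 2 gives p(2) = 0.
Factor out (r - 2): p(r) = (r - 2)·(r^2 + 16r + 64).
The quadratic factor is (r + 8)^2.
Eigenvalues: -8, -8, 2.

-8, -8, 2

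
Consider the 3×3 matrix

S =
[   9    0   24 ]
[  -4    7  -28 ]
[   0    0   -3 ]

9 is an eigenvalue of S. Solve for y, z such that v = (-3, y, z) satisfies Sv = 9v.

We need (S - 9I)v = 0.
S - 9I = [[0, 0, 24], [-4, -2, -28], [0, 0, -12]].
Row 1: (0)·-3 + (0)·y + (24)·z = 0
Row 2: (-4)·-3 + (-2)·y + (-28)·z = 0
Row 3: (0)·-3 + (0)·y + (-12)·z = 0
Solving gives y = 6, z = 0.
Check: S·(-3, 6, 0) = (-27, 54, 0) = 9·(-3, 6, 0).

6, 0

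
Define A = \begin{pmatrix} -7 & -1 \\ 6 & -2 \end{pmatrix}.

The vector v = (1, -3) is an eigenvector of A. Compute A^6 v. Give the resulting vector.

First find the eigenvalue: Av = (-4, 12) = -4·(1, -3), so λ = -4.
Then A^6 v = λ^6·v = (-4)^6·(1, -3) = 4096·(1, -3) = (4096, -12288).

(4096, -12288)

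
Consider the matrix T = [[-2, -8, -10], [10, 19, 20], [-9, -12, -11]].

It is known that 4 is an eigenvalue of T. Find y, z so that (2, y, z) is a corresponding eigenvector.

-4, 2

We need (T - 4I)v = 0.
T - 4I = [[-6, -8, -10], [10, 15, 20], [-9, -12, -15]].
Row 1: (-6)·2 + (-8)·y + (-10)·z = 0
Row 2: (10)·2 + (15)·y + (20)·z = 0
Row 3: (-9)·2 + (-12)·y + (-15)·z = 0
Solving gives y = -4, z = 2.
Check: T·(2, -4, 2) = (8, -16, 8) = 4·(2, -4, 2).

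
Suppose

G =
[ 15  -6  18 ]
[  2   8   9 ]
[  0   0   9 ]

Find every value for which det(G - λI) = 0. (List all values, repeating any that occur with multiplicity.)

Compute the characteristic polynomial p(λ) = det(λI - G).
Expanding along the first row, p(λ) = λ^3 - 32λ^2 + 339λ - 1188.
Since p(9) = 0, λ = 9 is a root.
Dividing by (λ - 9) leaves λ^2 - 23λ + 132.
The quadratic factors as (λ - 11)·(λ - 12).
Eigenvalues: 9, 11, 12.

9, 11, 12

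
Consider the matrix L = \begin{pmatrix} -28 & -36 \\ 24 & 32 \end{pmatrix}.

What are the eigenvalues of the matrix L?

det(L - λI) = (-28 - λ)(32 - λ) - (-36)·(24) = λ^2 - 4λ - 32.
This factors as (λ + 4)·(λ - 8) = 0.
Eigenvalues: -4, 8.

-4, 8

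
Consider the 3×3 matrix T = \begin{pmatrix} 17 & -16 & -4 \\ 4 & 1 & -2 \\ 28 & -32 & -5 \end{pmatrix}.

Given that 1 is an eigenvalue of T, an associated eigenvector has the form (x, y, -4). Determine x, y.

-2, -1

We need (T - 1I)v = 0.
T - 1I = [[16, -16, -4], [4, 0, -2], [28, -32, -6]].
Row 1: (16)·x + (-16)·y + (-4)·-4 = 0
Row 2: (4)·x + (0)·y + (-2)·-4 = 0
Row 3: (28)·x + (-32)·y + (-6)·-4 = 0
Solving gives x = -2, y = -1.
Check: T·(-2, -1, -4) = (-2, -1, -4) = 1·(-2, -1, -4).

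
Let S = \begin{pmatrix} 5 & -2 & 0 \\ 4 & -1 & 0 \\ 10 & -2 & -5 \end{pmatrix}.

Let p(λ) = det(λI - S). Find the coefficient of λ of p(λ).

-17

p(λ) = λ^3 + λ^2 - 17λ + 15.
The coefficient of λ is -17.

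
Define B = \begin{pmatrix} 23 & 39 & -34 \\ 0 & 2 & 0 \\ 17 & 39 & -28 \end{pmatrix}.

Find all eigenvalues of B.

Set up det(sI - B) = 0.
Cofactor expansion gives p(s) = s^3 + 3s^2 - 76s + 132.
Since p(6) = 0, s = 6 is a root.
Factor out (s - 6): p(s) = (s - 6)·(s^2 + 9s - 22).
The quadratic factors as (s + 11)·(s - 2).
Eigenvalues: -11, 2, 6.

-11, 2, 6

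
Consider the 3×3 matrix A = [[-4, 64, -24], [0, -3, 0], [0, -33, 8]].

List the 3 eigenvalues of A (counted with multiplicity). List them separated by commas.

-4, -3, 8

Set up det(lambda·I - A) = 0.
Expanding along the first row, p(lambda) = lambda^3 - lambda^2 - 44·lambda - 96.
Since p(8) = 0, lambda = 8 is a root.
Factor out (lambda - 8): p(lambda) = (lambda - 8)·(lambda^2 + 7·lambda + 12).
The quadratic factors as (lambda + 4)·(lambda + 3).
Eigenvalues: -4, -3, 8.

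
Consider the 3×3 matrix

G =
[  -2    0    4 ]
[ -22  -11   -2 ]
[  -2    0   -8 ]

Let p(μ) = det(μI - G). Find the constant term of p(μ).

264

p(μ) = μ^3 + 21μ^2 + 134μ + 264.
The constant term is 264.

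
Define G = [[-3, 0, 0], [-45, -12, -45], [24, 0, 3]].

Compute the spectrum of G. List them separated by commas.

-12, -3, 3

Compute the characteristic polynomial p(μ) = det(μI - G).
Expanding along the first row, p(μ) = μ^3 + 12μ^2 - 9μ - 108.
Try μ = -12: p(-12) = 0, so -12 is a root.
Dividing by (μ + 12) leaves μ^2 - 9.
The quadratic factors as (μ + 3)·(μ - 3).
Eigenvalues: -12, -3, 3.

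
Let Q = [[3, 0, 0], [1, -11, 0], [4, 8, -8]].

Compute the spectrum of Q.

-11, -8, 3

Q is lower triangular, so its eigenvalues are the diagonal entries.
Diagonal: 3, -11, -8.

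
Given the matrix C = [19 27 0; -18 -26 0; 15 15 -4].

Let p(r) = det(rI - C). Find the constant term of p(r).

p(r) = r^3 + 11r^2 + 20r - 32.
The constant term is -32.

-32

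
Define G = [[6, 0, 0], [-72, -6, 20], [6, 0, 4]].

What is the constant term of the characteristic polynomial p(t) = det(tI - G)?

144

p(0) = det(0·I − G) = det(−G) = (−1)^3·det(G).
det(G) = -144, so p(0) = 144.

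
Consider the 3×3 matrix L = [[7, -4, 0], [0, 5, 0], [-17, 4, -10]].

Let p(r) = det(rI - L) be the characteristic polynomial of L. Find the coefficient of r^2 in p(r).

The coefficient of r^2 of det(rI - L) is −trace(L).
trace(L) = (7) + (5) + (-10) = 2, so the coefficient is -2.

-2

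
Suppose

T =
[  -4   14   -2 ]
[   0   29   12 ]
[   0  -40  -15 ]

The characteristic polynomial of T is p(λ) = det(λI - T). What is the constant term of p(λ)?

p(λ) = λ^3 - 10λ^2 - 11λ + 180.
The constant term is 180.

180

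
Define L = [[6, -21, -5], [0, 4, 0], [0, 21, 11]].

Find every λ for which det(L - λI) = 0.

Set up det(lambda·I - L) = 0.
Expanding along the first row, p(lambda) = lambda^3 - 21·lambda^2 + 134·lambda - 264.
Try lambda = 6: p(6) = 0, so 6 is a root.
Dividing by (lambda - 6) leaves lambda^2 - 15·lambda + 44.
The quadratic factors as (lambda - 4)·(lambda - 11).
Eigenvalues: 4, 6, 11.

4, 6, 11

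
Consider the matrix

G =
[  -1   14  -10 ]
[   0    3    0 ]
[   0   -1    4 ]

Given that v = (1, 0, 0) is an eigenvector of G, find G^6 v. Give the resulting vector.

(1, 0, 0)

First find the eigenvalue: Gv = (-1, 0, 0) = -1·(1, 0, 0), so λ = -1.
Then G^6 v = λ^6·v = (-1)^6·(1, 0, 0) = 1·(1, 0, 0) = (1, 0, 0).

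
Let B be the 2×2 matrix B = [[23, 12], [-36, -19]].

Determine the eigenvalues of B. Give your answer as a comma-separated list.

det(B - rI) = (23 - r)(-19 - r) - (12)·(-36) = r^2 - 4r - 5.
This factors as (r + 1)·(r - 5) = 0.
Eigenvalues: -1, 5.

-1, 5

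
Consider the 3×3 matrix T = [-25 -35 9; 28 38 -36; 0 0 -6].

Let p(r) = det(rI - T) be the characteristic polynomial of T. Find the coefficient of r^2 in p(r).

-7

The coefficient of r^2 of det(rI - T) is −trace(T).
trace(T) = (-25) + (38) + (-6) = 7, so the coefficient is -7.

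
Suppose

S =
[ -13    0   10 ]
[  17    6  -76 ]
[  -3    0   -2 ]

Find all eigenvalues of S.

The characteristic polynomial is p(lambda) = det(lambda·I - S).
Cofactor expansion gives p(lambda) = lambda^3 + 9·lambda^2 - 34·lambda - 336.
Since p(6) = 0, lambda = 6 is a root.
Dividing by (lambda - 6) leaves lambda^2 + 15·lambda + 56.
The quadratic factors as (lambda + 8)·(lambda + 7).
Eigenvalues: -8, -7, 6.

-8, -7, 6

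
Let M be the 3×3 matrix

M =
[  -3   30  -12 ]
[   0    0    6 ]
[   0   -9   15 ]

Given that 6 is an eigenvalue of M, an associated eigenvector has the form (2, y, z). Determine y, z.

1, 1

We need (M - 6I)v = 0.
M - 6I = [[-9, 30, -12], [0, -6, 6], [0, -9, 9]].
Row 1: (-9)·2 + (30)·y + (-12)·z = 0
Row 2: (0)·2 + (-6)·y + (6)·z = 0
Row 3: (0)·2 + (-9)·y + (9)·z = 0
Solving gives y = 1, z = 1.
Check: M·(2, 1, 1) = (12, 6, 6) = 6·(2, 1, 1).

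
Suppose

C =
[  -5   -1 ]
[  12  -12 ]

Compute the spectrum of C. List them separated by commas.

-9, -8

det(C - sI) = (-5 - s)(-12 - s) - (-1)·(12) = s^2 + 17s + 72.
This factors as (s + 9)·(s + 8) = 0.
Eigenvalues: -9, -8.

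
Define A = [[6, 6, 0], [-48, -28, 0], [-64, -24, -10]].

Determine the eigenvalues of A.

The characteristic polynomial is p(lambda) = det(lambda·I - A).
Expanding along the first row, p(lambda) = lambda^3 + 32·lambda^2 + 340·lambda + 1200.
Rational-root test: lambda = -10 gives p(-10) = 0.
Factor out (lambda + 10): p(lambda) = (lambda + 10)·(lambda^2 + 22·lambda + 120).
The quadratic factors as (lambda + 12)·(lambda + 10).
Eigenvalues: -12, -10, -10.

-12, -10, -10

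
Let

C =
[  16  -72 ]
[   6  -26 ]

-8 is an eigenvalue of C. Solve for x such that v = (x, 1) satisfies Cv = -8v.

We need (C + 8I)v = 0.
C + 8I = [[24, -72], [6, -18]].
Row 1: (24)·x + (-72)·1 = 0
Row 2: (6)·x + (-18)·1 = 0
Solving gives x = 3.
Check: C·(3, 1) = (-24, -8) = -8·(3, 1).

3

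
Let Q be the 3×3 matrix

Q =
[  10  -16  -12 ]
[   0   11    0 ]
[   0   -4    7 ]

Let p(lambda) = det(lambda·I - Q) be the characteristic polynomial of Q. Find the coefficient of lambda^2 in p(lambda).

-28

The coefficient of lambda^2 of det(lambda·I - Q) is −trace(Q).
trace(Q) = (10) + (11) + (7) = 28, so the coefficient is -28.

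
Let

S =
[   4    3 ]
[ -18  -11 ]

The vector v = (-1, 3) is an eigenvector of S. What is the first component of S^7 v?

First find the eigenvalue: Sv = (5, -15) = -5·(-1, 3), so λ = -5.
Then S^7 v = λ^7·v = (-5)^7·(-1, 3) = -78125·(-1, 3) = (78125, -234375).

78125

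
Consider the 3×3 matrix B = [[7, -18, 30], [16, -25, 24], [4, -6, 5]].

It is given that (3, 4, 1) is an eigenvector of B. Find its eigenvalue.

Compute Bv: B·(3, 4, 1) = (-21, -28, -7).
Since Bv = λv, compare component 1: -21 = λ·3, so λ = -7.

-7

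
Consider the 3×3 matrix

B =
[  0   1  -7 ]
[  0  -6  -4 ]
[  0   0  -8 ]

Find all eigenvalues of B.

B is upper triangular, so its eigenvalues are the diagonal entries.
Diagonal: 0, -6, -8.

-8, -6, 0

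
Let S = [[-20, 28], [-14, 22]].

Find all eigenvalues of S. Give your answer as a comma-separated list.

det(S - λI) = (-20 - λ)(22 - λ) - (28)·(-14) = λ^2 - 2λ - 48.
This factors as (λ + 6)·(λ - 8) = 0.
Eigenvalues: -6, 8.

-6, 8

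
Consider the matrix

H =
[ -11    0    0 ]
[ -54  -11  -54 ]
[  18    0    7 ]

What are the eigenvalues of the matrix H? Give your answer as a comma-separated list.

Compute the characteristic polynomial p(s) = det(sI - H).
Expanding along the first row, p(s) = s^3 + 15s^2 - 33s - 847.
Try s = 7: p(7) = 0, so 7 is a root.
Factor out (s - 7): p(s) = (s - 7)·(s^2 + 22s + 121).
The quadratic factor is (s + 11)^2.
Eigenvalues: -11, -11, 7.

-11, -11, 7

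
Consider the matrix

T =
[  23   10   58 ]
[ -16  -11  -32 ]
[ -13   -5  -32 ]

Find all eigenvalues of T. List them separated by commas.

Set up det(sI - T) = 0.
Expanding the 3×3 determinant: p(s) = s^3 + 20s^2 + 117s + 198.
Rational-root test: s = -6 gives p(-6) = 0.
Factor out (s + 6): p(s) = (s + 6)·(s^2 + 14s + 33).
The quadratic factors as (s + 11)·(s + 3).
Eigenvalues: -11, -6, -3.

-11, -6, -3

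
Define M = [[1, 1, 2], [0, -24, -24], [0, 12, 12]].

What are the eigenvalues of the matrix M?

-12, 0, 1

Compute the characteristic polynomial p(t) = det(tI - M).
Cofactor expansion gives p(t) = t^3 + 11t^2 - 12t.
Since p(1) = 0, t = 1 is a root.
Dividing by (t - 1) leaves t^2 + 12t.
The quadratic factors as (t + 12)·t.
Eigenvalues: -12, 0, 1.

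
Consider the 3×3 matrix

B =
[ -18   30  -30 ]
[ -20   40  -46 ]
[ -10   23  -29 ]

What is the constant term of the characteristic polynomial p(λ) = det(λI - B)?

p(0) = det(0·I − B) = det(−B) = (−1)^3·det(B).
det(B) = 36, so p(0) = -36.

-36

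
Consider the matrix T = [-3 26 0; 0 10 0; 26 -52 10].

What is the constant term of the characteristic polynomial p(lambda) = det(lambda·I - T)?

300

p(0) = det(0·I − T) = det(−T) = (−1)^3·det(T).
det(T) = -300, so p(0) = 300.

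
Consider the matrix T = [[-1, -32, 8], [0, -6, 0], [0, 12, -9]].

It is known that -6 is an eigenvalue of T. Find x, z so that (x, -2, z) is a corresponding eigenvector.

0, -8

We need (T + 6I)v = 0.
T + 6I = [[5, -32, 8], [0, 0, 0], [0, 12, -3]].
Row 1: (5)·x + (-32)·-2 + (8)·z = 0
Row 2: (0)·x + (0)·-2 + (0)·z = 0
Row 3: (0)·x + (12)·-2 + (-3)·z = 0
Solving gives x = 0, z = -8.
Check: T·(0, -2, -8) = (0, 12, 48) = -6·(0, -2, -8).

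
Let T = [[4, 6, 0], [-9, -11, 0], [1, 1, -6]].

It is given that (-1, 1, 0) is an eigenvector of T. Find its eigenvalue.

Compute Tv: T·(-1, 1, 0) = (2, -2, 0).
Since Tv = λv, compare component 1: 2 = λ·-1, so λ = -2.

-2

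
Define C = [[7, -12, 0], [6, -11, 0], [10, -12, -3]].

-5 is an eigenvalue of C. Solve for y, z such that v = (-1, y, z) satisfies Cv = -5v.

We need (C + 5I)v = 0.
C + 5I = [[12, -12, 0], [6, -6, 0], [10, -12, 2]].
Row 1: (12)·-1 + (-12)·y + (0)·z = 0
Row 2: (6)·-1 + (-6)·y + (0)·z = 0
Row 3: (10)·-1 + (-12)·y + (2)·z = 0
Solving gives y = -1, z = -1.
Check: C·(-1, -1, -1) = (5, 5, 5) = -5·(-1, -1, -1).

-1, -1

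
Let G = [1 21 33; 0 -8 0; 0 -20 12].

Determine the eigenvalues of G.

Set up det(μI - G) = 0.
Cofactor expansion gives p(μ) = μ^3 - 5μ^2 - 92μ + 96.
Try μ = 1: p(1) = 0, so 1 is a root.
Dividing by (μ - 1) leaves μ^2 - 4μ - 96.
The quadratic factors as (μ + 8)·(μ - 12).
Eigenvalues: -8, 1, 12.

-8, 1, 12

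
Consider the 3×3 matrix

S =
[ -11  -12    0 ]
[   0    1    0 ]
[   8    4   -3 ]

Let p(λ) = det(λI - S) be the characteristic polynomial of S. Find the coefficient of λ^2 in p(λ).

The coefficient of λ^2 of det(λI - S) is −trace(S).
trace(S) = (-11) + (1) + (-3) = -13, so the coefficient is 13.

13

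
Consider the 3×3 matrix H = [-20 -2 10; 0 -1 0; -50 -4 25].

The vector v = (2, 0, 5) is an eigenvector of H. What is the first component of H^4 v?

1250

First find the eigenvalue: Hv = (10, 0, 25) = 5·(2, 0, 5), so λ = 5.
Then H^4 v = λ^4·v = 5^4·(2, 0, 5) = 625·(2, 0, 5) = (1250, 0, 3125).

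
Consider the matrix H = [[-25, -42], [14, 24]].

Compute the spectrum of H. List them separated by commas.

-4, 3

det(H - λI) = (-25 - λ)(24 - λ) - (-42)·(14) = λ^2 + λ - 12.
This factors as (λ + 4)·(λ - 3) = 0.
Eigenvalues: -4, 3.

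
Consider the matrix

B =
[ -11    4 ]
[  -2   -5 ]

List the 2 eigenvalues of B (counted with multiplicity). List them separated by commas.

-9, -7

det(B - tI) = (-11 - t)(-5 - t) - (4)·(-2) = t^2 + 16t + 63.
This factors as (t + 9)·(t + 7) = 0.
Eigenvalues: -9, -7.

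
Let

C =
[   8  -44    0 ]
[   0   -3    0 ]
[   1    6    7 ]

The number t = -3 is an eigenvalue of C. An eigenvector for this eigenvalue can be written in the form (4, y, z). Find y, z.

1, -1

We need (C + 3I)v = 0.
C + 3I = [[11, -44, 0], [0, 0, 0], [1, 6, 10]].
Row 1: (11)·4 + (-44)·y + (0)·z = 0
Row 2: (0)·4 + (0)·y + (0)·z = 0
Row 3: (1)·4 + (6)·y + (10)·z = 0
Solving gives y = 1, z = -1.
Check: C·(4, 1, -1) = (-12, -3, 3) = -3·(4, 1, -1).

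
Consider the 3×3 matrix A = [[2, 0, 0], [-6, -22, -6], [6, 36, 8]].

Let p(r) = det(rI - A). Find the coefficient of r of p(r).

p(r) = r^3 + 12r^2 + 12r - 80.
The coefficient of r is 12.

12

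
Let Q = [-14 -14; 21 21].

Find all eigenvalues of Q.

0, 7

det(Q - sI) = (-14 - s)(21 - s) - (-14)·(21) = s^2 - 7s.
This factors as s·(s - 7) = 0.
Eigenvalues: 0, 7.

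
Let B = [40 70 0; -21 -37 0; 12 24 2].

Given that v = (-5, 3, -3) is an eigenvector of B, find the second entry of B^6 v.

First find the eigenvalue: Bv = (10, -6, 6) = -2·(-5, 3, -3), so λ = -2.
Then B^6 v = λ^6·v = (-2)^6·(-5, 3, -3) = 64·(-5, 3, -3) = (-320, 192, -192).

192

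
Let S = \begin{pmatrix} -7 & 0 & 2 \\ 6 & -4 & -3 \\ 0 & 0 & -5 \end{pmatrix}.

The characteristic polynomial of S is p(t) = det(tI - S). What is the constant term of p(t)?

p(t) = t^3 + 16t^2 + 83t + 140.
The constant term is 140.

140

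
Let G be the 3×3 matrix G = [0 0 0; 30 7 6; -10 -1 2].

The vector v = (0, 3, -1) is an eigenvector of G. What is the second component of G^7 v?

234375

First find the eigenvalue: Gv = (0, 15, -5) = 5·(0, 3, -1), so λ = 5.
Then G^7 v = λ^7·v = 5^7·(0, 3, -1) = 78125·(0, 3, -1) = (0, 234375, -78125).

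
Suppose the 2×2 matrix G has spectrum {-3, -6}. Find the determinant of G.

18

det(G) is the product of the eigenvalues: (-3) · (-6) = 18.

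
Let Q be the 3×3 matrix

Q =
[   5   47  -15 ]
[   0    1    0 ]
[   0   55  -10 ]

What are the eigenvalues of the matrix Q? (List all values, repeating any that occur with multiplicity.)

Set up det(λI - Q) = 0.
Expanding along the first row, p(λ) = λ^3 + 4λ^2 - 55λ + 50.
Try λ = 1: p(1) = 0, so 1 is a root.
Factor out (λ - 1): p(λ) = (λ - 1)·(λ^2 + 5λ - 50).
The quadratic factors as (λ + 10)·(λ - 5).
Eigenvalues: -10, 1, 5.

-10, 1, 5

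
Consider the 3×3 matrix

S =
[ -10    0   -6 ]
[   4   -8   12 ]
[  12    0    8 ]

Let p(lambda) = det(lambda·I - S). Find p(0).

p(0) = det(0·I − S) = det(−S) = (−1)^3·det(S).
det(S) = 64, so p(0) = -64.

-64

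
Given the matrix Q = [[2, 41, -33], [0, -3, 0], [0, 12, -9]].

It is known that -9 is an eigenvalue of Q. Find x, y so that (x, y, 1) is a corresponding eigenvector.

We need (Q + 9I)v = 0.
Q + 9I = [[11, 41, -33], [0, 6, 0], [0, 12, 0]].
Row 1: (11)·x + (41)·y + (-33)·1 = 0
Row 2: (0)·x + (6)·y + (0)·1 = 0
Row 3: (0)·x + (12)·y + (0)·1 = 0
Solving gives x = 3, y = 0.
Check: Q·(3, 0, 1) = (-27, 0, -9) = -9·(3, 0, 1).

3, 0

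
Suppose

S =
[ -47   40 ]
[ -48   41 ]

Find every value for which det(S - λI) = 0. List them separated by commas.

-7, 1

det(S - sI) = (-47 - s)(41 - s) - (40)·(-48) = s^2 + 6s - 7.
This factors as (s + 7)·(s - 1) = 0.
Eigenvalues: -7, 1.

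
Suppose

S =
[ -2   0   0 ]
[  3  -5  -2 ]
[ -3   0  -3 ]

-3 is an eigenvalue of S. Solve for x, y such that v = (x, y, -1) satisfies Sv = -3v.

0, 1

We need (S + 3I)v = 0.
S + 3I = [[1, 0, 0], [3, -2, -2], [-3, 0, 0]].
Row 1: (1)·x + (0)·y + (0)·-1 = 0
Row 2: (3)·x + (-2)·y + (-2)·-1 = 0
Row 3: (-3)·x + (0)·y + (0)·-1 = 0
Solving gives x = 0, y = 1.
Check: S·(0, 1, -1) = (0, -3, 3) = -3·(0, 1, -1).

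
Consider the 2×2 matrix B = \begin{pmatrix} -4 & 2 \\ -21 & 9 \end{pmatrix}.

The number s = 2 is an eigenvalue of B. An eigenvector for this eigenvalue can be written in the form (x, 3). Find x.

We need (B - 2I)v = 0.
B - 2I = [[-6, 2], [-21, 7]].
Row 1: (-6)·x + (2)·3 = 0
Row 2: (-21)·x + (7)·3 = 0
Solving gives x = 1.
Check: B·(1, 3) = (2, 6) = 2·(1, 3).

1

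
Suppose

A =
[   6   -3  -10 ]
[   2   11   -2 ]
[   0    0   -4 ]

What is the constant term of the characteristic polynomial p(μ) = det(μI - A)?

288

p(0) = det(0·I − A) = det(−A) = (−1)^3·det(A).
det(A) = -288, so p(0) = 288.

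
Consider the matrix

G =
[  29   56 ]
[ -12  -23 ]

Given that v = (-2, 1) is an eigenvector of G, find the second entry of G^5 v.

1

First find the eigenvalue: Gv = (-2, 1) = 1·(-2, 1), so λ = 1.
Then G^5 v = λ^5·v = 1^5·(-2, 1) = 1·(-2, 1) = (-2, 1).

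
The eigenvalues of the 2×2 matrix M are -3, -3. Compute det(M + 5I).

If M has eigenvalues -3, -3, then M + 5I has eigenvalues 2, 2.
det(M + 5I) = (2) · (2) = 4.

4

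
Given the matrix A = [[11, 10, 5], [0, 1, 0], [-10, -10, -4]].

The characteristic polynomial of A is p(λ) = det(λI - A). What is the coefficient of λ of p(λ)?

p(λ) = λ^3 - 8λ^2 + 13λ - 6.
The coefficient of λ is 13.

13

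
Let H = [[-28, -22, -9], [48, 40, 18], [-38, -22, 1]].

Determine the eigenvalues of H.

-4, 7, 10

The characteristic polynomial is p(t) = det(tI - H).
Cofactor expansion gives p(t) = t^3 - 13t^2 + 2t + 280.
Try t = 7: p(7) = 0, so 7 is a root.
Dividing by (t - 7) leaves t^2 - 6t - 40.
The quadratic factors as (t + 4)·(t - 10).
Eigenvalues: -4, 7, 10.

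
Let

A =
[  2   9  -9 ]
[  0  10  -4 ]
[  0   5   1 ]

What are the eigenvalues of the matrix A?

2, 5, 6

Compute the characteristic polynomial p(t) = det(tI - A).
Expanding the 3×3 determinant: p(t) = t^3 - 13t^2 + 52t - 60.
Since p(5) = 0, t = 5 is a root.
Dividing by (t - 5) leaves t^2 - 8t + 12.
The quadratic factors as (t - 2)·(t - 6).
Eigenvalues: 2, 5, 6.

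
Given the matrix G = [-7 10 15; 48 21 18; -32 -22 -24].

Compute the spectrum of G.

-12, -7, 9

Set up det(λI - G) = 0.
Expanding the 3×3 determinant: p(λ) = λ^3 + 10λ^2 - 87λ - 756.
Rational-root test: λ = 9 gives p(9) = 0.
Factor out (λ - 9): p(λ) = (λ - 9)·(λ^2 + 19λ + 84).
The quadratic factors as (λ + 12)·(λ + 7).
Eigenvalues: -12, -7, 9.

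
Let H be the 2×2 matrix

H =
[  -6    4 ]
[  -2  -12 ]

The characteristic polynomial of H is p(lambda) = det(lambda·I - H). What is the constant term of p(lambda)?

p(lambda) = lambda^2 + 18·lambda + 80.
The constant term is 80.

80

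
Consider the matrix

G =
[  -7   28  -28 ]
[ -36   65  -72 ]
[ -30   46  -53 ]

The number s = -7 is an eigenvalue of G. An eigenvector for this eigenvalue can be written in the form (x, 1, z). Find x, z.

We need (G + 7I)v = 0.
G + 7I = [[0, 28, -28], [-36, 72, -72], [-30, 46, -46]].
Row 1: (0)·x + (28)·1 + (-28)·z = 0
Row 2: (-36)·x + (72)·1 + (-72)·z = 0
Row 3: (-30)·x + (46)·1 + (-46)·z = 0
Solving gives x = 0, z = 1.
Check: G·(0, 1, 1) = (0, -7, -7) = -7·(0, 1, 1).

0, 1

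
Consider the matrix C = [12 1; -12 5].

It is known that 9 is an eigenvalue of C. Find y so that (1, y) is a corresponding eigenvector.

-3

We need (C - 9I)v = 0.
C - 9I = [[3, 1], [-12, -4]].
Row 1: (3)·1 + (1)·y = 0
Row 2: (-12)·1 + (-4)·y = 0
Solving gives y = -3.
Check: C·(1, -3) = (9, -27) = 9·(1, -3).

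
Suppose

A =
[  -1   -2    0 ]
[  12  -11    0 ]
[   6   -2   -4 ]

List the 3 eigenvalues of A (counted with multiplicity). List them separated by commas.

-7, -5, -4

Compute the characteristic polynomial p(λ) = det(λI - A).
Cofactor expansion gives p(λ) = λ^3 + 16λ^2 + 83λ + 140.
Since p(-4) = 0, λ = -4 is a root.
Factor out (λ + 4): p(λ) = (λ + 4)·(λ^2 + 12λ + 35).
The quadratic factors as (λ + 7)·(λ + 5).
Eigenvalues: -7, -5, -4.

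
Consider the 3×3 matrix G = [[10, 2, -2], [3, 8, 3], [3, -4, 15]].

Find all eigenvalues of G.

Set up det(λI - G) = 0.
Expanding along the first row, p(λ) = λ^3 - 33λ^2 + 362λ - 1320.
Try λ = 12: p(12) = 0, so 12 is a root.
Dividing by (λ - 12) leaves λ^2 - 21λ + 110.
The quadratic factors as (λ - 10)·(λ - 11).
Eigenvalues: 10, 11, 12.

10, 11, 12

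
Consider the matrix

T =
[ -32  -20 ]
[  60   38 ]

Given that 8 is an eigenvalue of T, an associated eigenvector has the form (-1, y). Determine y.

We need (T - 8I)v = 0.
T - 8I = [[-40, -20], [60, 30]].
Row 1: (-40)·-1 + (-20)·y = 0
Row 2: (60)·-1 + (30)·y = 0
Solving gives y = 2.
Check: T·(-1, 2) = (-8, 16) = 8·(-1, 2).

2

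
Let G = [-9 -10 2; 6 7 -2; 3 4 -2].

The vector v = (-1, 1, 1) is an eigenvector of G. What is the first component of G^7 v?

1

First find the eigenvalue: Gv = (1, -1, -1) = -1·(-1, 1, 1), so λ = -1.
Then G^7 v = λ^7·v = (-1)^7·(-1, 1, 1) = -1·(-1, 1, 1) = (1, -1, -1).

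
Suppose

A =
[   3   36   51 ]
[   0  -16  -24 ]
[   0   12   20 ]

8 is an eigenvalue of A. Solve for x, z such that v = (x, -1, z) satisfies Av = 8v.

3, 1

We need (A - 8I)v = 0.
A - 8I = [[-5, 36, 51], [0, -24, -24], [0, 12, 12]].
Row 1: (-5)·x + (36)·-1 + (51)·z = 0
Row 2: (0)·x + (-24)·-1 + (-24)·z = 0
Row 3: (0)·x + (12)·-1 + (12)·z = 0
Solving gives x = 3, z = 1.
Check: A·(3, -1, 1) = (24, -8, 8) = 8·(3, -1, 1).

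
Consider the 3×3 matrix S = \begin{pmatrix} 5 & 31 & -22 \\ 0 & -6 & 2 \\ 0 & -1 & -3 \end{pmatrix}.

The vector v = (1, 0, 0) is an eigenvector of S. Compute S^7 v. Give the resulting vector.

(78125, 0, 0)

First find the eigenvalue: Sv = (5, 0, 0) = 5·(1, 0, 0), so λ = 5.
Then S^7 v = λ^7·v = 5^7·(1, 0, 0) = 78125·(1, 0, 0) = (78125, 0, 0).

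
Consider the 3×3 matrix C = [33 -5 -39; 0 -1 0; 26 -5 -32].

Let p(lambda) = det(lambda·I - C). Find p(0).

-42

p(0) = det(0·I − C) = det(−C) = (−1)^3·det(C).
det(C) = 42, so p(0) = -42.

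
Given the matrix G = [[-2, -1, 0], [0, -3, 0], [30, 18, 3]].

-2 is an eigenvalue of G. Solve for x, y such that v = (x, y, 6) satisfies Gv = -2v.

-1, 0

We need (G + 2I)v = 0.
G + 2I = [[0, -1, 0], [0, -1, 0], [30, 18, 5]].
Row 1: (0)·x + (-1)·y + (0)·6 = 0
Row 2: (0)·x + (-1)·y + (0)·6 = 0
Row 3: (30)·x + (18)·y + (5)·6 = 0
Solving gives x = -1, y = 0.
Check: G·(-1, 0, 6) = (2, 0, -12) = -2·(-1, 0, 6).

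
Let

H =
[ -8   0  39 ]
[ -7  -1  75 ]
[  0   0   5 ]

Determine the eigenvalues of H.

Compute the characteristic polynomial p(r) = det(rI - H).
Expanding the 3×3 determinant: p(r) = r^3 + 4r^2 - 37r - 40.
Since p(-1) = 0, r = -1 is a root.
Dividing by (r + 1) leaves r^2 + 3r - 40.
The quadratic factors as (r + 8)·(r - 5).
Eigenvalues: -8, -1, 5.

-8, -1, 5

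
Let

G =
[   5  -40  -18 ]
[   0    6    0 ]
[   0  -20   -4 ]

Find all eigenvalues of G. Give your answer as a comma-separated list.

Compute the characteristic polynomial p(lambda) = det(lambda·I - G).
Expanding along the first row, p(lambda) = lambda^3 - 7·lambda^2 - 14·lambda + 120.
Rational-root test: lambda = -4 gives p(-4) = 0.
Factor out (lambda + 4): p(lambda) = (lambda + 4)·(lambda^2 - 11·lambda + 30).
The quadratic factors as (lambda - 5)·(lambda - 6).
Eigenvalues: -4, 5, 6.

-4, 5, 6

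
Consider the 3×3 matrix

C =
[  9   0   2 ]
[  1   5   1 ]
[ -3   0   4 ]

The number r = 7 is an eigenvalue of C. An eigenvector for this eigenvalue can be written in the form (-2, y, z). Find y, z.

0, 2

We need (C - 7I)v = 0.
C - 7I = [[2, 0, 2], [1, -2, 1], [-3, 0, -3]].
Row 1: (2)·-2 + (0)·y + (2)·z = 0
Row 2: (1)·-2 + (-2)·y + (1)·z = 0
Row 3: (-3)·-2 + (0)·y + (-3)·z = 0
Solving gives y = 0, z = 2.
Check: C·(-2, 0, 2) = (-14, 0, 14) = 7·(-2, 0, 2).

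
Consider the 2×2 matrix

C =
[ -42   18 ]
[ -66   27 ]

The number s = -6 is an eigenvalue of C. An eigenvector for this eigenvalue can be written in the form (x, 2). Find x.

1

We need (C + 6I)v = 0.
C + 6I = [[-36, 18], [-66, 33]].
Row 1: (-36)·x + (18)·2 = 0
Row 2: (-66)·x + (33)·2 = 0
Solving gives x = 1.
Check: C·(1, 2) = (-6, -12) = -6·(1, 2).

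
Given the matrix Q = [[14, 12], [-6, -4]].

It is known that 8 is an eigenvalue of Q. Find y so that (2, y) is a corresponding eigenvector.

-1

We need (Q - 8I)v = 0.
Q - 8I = [[6, 12], [-6, -12]].
Row 1: (6)·2 + (12)·y = 0
Row 2: (-6)·2 + (-12)·y = 0
Solving gives y = -1.
Check: Q·(2, -1) = (16, -8) = 8·(2, -1).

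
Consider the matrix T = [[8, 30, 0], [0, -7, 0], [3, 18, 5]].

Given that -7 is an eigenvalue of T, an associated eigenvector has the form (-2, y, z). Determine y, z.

1, -1

We need (T + 7I)v = 0.
T + 7I = [[15, 30, 0], [0, 0, 0], [3, 18, 12]].
Row 1: (15)·-2 + (30)·y + (0)·z = 0
Row 2: (0)·-2 + (0)·y + (0)·z = 0
Row 3: (3)·-2 + (18)·y + (12)·z = 0
Solving gives y = 1, z = -1.
Check: T·(-2, 1, -1) = (14, -7, 7) = -7·(-2, 1, -1).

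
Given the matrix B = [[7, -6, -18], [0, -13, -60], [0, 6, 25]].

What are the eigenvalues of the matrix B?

Set up det(λI - B) = 0.
Expanding along the first row, p(λ) = λ^3 - 19λ^2 + 119λ - 245.
Try λ = 5: p(5) = 0, so 5 is a root.
Dividing by (λ - 5) leaves λ^2 - 14λ + 49.
The quadratic factor is (λ - 7)^2.
Eigenvalues: 5, 7, 7.

5, 7, 7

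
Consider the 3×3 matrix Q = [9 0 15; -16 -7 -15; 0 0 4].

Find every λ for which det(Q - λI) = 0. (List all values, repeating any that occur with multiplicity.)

Set up det(sI - Q) = 0.
Expanding along the first row, p(s) = s^3 - 6s^2 - 55s + 252.
Since p(4) = 0, s = 4 is a root.
Dividing by (s - 4) leaves s^2 - 2s - 63.
The quadratic factors as (s + 7)·(s - 9).
Eigenvalues: -7, 4, 9.

-7, 4, 9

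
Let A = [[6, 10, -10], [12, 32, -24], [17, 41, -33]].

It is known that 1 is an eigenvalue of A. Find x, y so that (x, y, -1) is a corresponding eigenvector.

We need (A - 1I)v = 0.
A - 1I = [[5, 10, -10], [12, 31, -24], [17, 41, -34]].
Row 1: (5)·x + (10)·y + (-10)·-1 = 0
Row 2: (12)·x + (31)·y + (-24)·-1 = 0
Row 3: (17)·x + (41)·y + (-34)·-1 = 0
Solving gives x = -2, y = 0.
Check: A·(-2, 0, -1) = (-2, 0, -1) = 1·(-2, 0, -1).

-2, 0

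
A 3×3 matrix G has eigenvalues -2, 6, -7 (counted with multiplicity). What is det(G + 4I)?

If G has eigenvalues -2, 6, -7, then G + 4I has eigenvalues 2, 10, -3.
det(G + 4I) = (2) · (10) · (-3) = -60.

-60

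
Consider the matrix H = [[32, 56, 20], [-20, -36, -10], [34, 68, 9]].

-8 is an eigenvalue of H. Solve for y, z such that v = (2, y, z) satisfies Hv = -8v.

0, -4

We need (H + 8I)v = 0.
H + 8I = [[40, 56, 20], [-20, -28, -10], [34, 68, 17]].
Row 1: (40)·2 + (56)·y + (20)·z = 0
Row 2: (-20)·2 + (-28)·y + (-10)·z = 0
Row 3: (34)·2 + (68)·y + (17)·z = 0
Solving gives y = 0, z = -4.
Check: H·(2, 0, -4) = (-16, 0, 32) = -8·(2, 0, -4).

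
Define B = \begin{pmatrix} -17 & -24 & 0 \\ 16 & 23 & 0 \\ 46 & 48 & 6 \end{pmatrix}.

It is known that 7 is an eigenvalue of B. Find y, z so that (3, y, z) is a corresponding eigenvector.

-3, -6

We need (B - 7I)v = 0.
B - 7I = [[-24, -24, 0], [16, 16, 0], [46, 48, -1]].
Row 1: (-24)·3 + (-24)·y + (0)·z = 0
Row 2: (16)·3 + (16)·y + (0)·z = 0
Row 3: (46)·3 + (48)·y + (-1)·z = 0
Solving gives y = -3, z = -6.
Check: B·(3, -3, -6) = (21, -21, -42) = 7·(3, -3, -6).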